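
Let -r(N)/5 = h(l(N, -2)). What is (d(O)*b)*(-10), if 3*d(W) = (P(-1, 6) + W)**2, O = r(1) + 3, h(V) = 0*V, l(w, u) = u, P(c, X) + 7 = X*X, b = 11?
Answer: -112640/3 ≈ -37547.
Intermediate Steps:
P(c, X) = -7 + X**2 (P(c, X) = -7 + X*X = -7 + X**2)
h(V) = 0
r(N) = 0 (r(N) = -5*0 = 0)
O = 3 (O = 0 + 3 = 3)
d(W) = (29 + W)**2/3 (d(W) = ((-7 + 6**2) + W)**2/3 = ((-7 + 36) + W)**2/3 = (29 + W)**2/3)
(d(O)*b)*(-10) = (((29 + 3)**2/3)*11)*(-10) = (((1/3)*32**2)*11)*(-10) = (((1/3)*1024)*11)*(-10) = ((1024/3)*11)*(-10) = (11264/3)*(-10) = -112640/3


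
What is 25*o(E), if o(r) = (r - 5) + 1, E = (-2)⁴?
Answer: 300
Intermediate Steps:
E = 16
o(r) = -4 + r (o(r) = (-5 + r) + 1 = -4 + r)
25*o(E) = 25*(-4 + 16) = 25*12 = 300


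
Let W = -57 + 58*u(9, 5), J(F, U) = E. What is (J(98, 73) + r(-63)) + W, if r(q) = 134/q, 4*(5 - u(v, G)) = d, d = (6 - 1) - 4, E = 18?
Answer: 29531/126 ≈ 234.37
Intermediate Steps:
d = 1 (d = 5 - 4 = 1)
J(F, U) = 18
u(v, G) = 19/4 (u(v, G) = 5 - 1/4*1 = 5 - 1/4 = 19/4)
W = 437/2 (W = -57 + 58*(19/4) = -57 + 551/2 = 437/2 ≈ 218.50)
(J(98, 73) + r(-63)) + W = (18 + 134/(-63)) + 437/2 = (18 + 134*(-1/63)) + 437/2 = (18 - 134/63) + 437/2 = 1000/63 + 437/2 = 29531/126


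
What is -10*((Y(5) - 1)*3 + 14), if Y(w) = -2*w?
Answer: 190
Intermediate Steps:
-10*((Y(5) - 1)*3 + 14) = -10*((-2*5 - 1)*3 + 14) = -10*((-10 - 1)*3 + 14) = -10*(-11*3 + 14) = -10*(-33 + 14) = -10*(-19) = 190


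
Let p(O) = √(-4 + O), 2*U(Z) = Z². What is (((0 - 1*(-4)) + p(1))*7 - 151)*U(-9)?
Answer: -9963/2 + 567*I*√3/2 ≈ -4981.5 + 491.04*I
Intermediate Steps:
U(Z) = Z²/2
(((0 - 1*(-4)) + p(1))*7 - 151)*U(-9) = (((0 - 1*(-4)) + √(-4 + 1))*7 - 151)*((½)*(-9)²) = (((0 + 4) + √(-3))*7 - 151)*((½)*81) = ((4 + I*√3)*7 - 151)*(81/2) = ((28 + 7*I*√3) - 151)*(81/2) = (-123 + 7*I*√3)*(81/2) = -9963/2 + 567*I*√3/2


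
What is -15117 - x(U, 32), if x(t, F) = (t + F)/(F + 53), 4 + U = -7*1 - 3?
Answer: -1284963/85 ≈ -15117.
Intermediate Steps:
U = -14 (U = -4 + (-7*1 - 3) = -4 + (-7 - 3) = -4 - 10 = -14)
x(t, F) = (F + t)/(53 + F)
-15117 - x(U, 32) = -15117 - (32 - 14)/(53 + 32) = -15117 - 18/85 = -1284963/85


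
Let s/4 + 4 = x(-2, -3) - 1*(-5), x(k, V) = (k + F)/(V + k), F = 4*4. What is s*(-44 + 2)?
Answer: 1512/5 ≈ 302.40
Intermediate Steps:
F = 16
x(k, V) = (16 + k)/(V + k) (x(k, V) = (k + 16)/(V + k) = (16 + k)/(V + k))
s = -36/5 (s = -16 + 4*((16 - 2)/(-3 - 2) - 1*(-5)) = -16 + 4*(14/(-5) + 5) = -16 + 4*(-1/5*14 + 5) = -16 + 4*(-14/5 + 5) = -16 + 4*(11/5) = -16 + 44/5 = -36/5 ≈ -7.2000)
s*(-44 + 2) = -36*(-44 + 2)/5 = -36/5*(-42) = 1512/5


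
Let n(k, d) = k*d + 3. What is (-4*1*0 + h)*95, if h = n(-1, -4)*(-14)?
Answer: -9310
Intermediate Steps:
n(k, d) = 3 + d*k (n(k, d) = d*k + 3 = 3 + d*k)
h = -98 (h = (3 - 4*(-1))*(-14) = (3 + 4)*(-14) = 7*(-14) = -98)
(-4*1*0 + h)*95 = (-4*1*0 - 98)*95 = (-4*0 - 98)*95 = (0 - 98)*95 = -98*95 = -9310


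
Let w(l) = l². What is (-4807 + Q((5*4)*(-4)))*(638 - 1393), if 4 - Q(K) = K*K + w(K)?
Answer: 13290265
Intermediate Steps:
Q(K) = 4 - 2*K² (Q(K) = 4 - (K*K + K²) = 4 - (K² + K²) = 4 - 2*K²)
(-4807 + Q((5*4)*(-4)))*(638 - 1393) = (-4807 + (4 - 2*((5*4)*(-4))²))*(638 - 1393) = (-4807 + (4 - 2*(20*(-4))²))*(-755) = (-4807 + (4 - 2*(-80)²))*(-755) = (-4807 + (4 - 2*6400))*(-755) = (-4807 + (4 - 12800))*(-755) = (-4807 - 12796)*(-755) = -17603*(-755) = 13290265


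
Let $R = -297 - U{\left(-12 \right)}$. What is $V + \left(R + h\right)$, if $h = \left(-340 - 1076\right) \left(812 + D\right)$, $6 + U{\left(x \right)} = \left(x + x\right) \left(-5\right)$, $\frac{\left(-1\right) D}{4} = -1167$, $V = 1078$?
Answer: $-7759013$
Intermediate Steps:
$D = 4668$ ($D = \left(-4\right) \left(-1167\right) = 4668$)
$U{\left(x \right)} = -6 - 10 x$ ($U{\left(x \right)} = -6 + \left(x + x\right) \left(-5\right) = -6 + 2 x \left(-5\right) = -6 - 10 x$)
$R = -411$ ($R = -297 - \left(-6 - -120\right) = -297 - \left(-6 + 120\right) = -297 - 114 = -411$)
$h = -7759680$ ($h = \left(-340 - 1076\right) \left(812 + 4668\right) = \left(-1416\right) 5480 = -7759680$)
$V + \left(R + h\right) = 1078 - 7760091 = -7759013$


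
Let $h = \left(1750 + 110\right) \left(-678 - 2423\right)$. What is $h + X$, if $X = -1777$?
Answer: $-5769637$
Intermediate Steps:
$h = -5767860$ ($h = 1860 \left(-3101\right) = -5767860$)
$h + X = -5767860 - 1777 = -5769637$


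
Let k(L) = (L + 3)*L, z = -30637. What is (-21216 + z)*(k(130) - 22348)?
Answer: 262272474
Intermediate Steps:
k(L) = L*(3 + L) (k(L) = (3 + L)*L = L*(3 + L))
(-21216 + z)*(k(130) - 22348) = (-21216 - 30637)*(130*(3 + 130) - 22348) = -51853*(130*133 - 22348) = -51853*(17290 - 22348) = -51853*(-5058) = 262272474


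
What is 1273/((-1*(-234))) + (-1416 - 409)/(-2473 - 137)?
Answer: 20831/3393 ≈ 6.1394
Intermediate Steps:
1273/((-1*(-234))) + (-1416 - 409)/(-2473 - 137) = 1273/234 - 1825/(-2610) = 1273*(1/234) - 1825*(-1/2610) = 1273/234 + 365/522 = 20831/3393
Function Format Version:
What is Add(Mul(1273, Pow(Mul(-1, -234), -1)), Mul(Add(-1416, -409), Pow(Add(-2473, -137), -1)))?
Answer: Rational(20831, 3393) ≈ 6.1394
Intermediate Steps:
Add(Mul(1273, Pow(Mul(-1, -234), -1)), Mul(Add(-1416, -409), Pow(Add(-2473, -137), -1))) = Add(Mul(1273, Pow(234, -1)), Mul(-1825, Pow(-2610, -1))) = Add(Mul(1273, Rational(1, 234)), Mul(-1825, Rational(-1, 2610))) = Add(Rational(1273, 234), Rational(365, 522)) = Rational(20831, 3393)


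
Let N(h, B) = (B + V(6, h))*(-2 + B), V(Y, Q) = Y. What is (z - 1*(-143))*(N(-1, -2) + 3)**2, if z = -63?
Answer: 13520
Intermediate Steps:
N(h, B) = (-2 + B)*(6 + B) (N(h, B) = (B + 6)*(-2 + B) = (6 + B)*(-2 + B) = (-2 + B)*(6 + B))
(z - 1*(-143))*(N(-1, -2) + 3)**2 = (-63 - 1*(-143))*((-12 + (-2)**2 + 4*(-2)) + 3)**2 = (-63 + 143)*((-12 + 4 - 8) + 3)**2 = 80*(-16 + 3)**2 = 80*(-13)**2 = 80*169 = 13520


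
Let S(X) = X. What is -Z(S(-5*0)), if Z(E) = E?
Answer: 0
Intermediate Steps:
-Z(S(-5*0)) = -(-5)*0 = -1*0 = 0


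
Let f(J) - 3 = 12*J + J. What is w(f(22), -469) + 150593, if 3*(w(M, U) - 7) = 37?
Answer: 451837/3 ≈ 1.5061e+5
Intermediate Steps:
f(J) = 3 + 13*J (f(J) = 3 + (12*J + J) = 3 + 13*J)
w(M, U) = 58/3 (w(M, U) = 7 + (⅓)*37 = 7 + 37/3 = 58/3)
w(f(22), -469) + 150593 = 58/3 + 150593 = 451837/3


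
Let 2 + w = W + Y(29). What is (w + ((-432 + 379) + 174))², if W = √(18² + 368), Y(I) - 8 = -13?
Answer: 13688 + 456*√173 ≈ 19686.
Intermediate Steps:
Y(I) = -5 (Y(I) = 8 - 13 = -5)
W = 2*√173 (W = √(324 + 368) = √692 = 2*√173 ≈ 26.306)
w = -7 + 2*√173 (w = -2 + (2*√173 - 5) = -2 + (-5 + 2*√173) = -7 + 2*√173 ≈ 19.306)
(w + ((-432 + 379) + 174))² = ((-7 + 2*√173) + ((-432 + 379) + 174))² = ((-7 + 2*√173) + (-53 + 174))² = ((-7 + 2*√173) + 121)² = (114 + 2*√173)²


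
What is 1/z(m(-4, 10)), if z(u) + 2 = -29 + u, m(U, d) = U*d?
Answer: -1/71 ≈ -0.014085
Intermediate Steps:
z(u) = -31 + u (z(u) = -2 + (-29 + u) = -31 + u)
1/z(m(-4, 10)) = 1/(-31 - 4*10) = 1/(-31 - 40) = 1/(-71) = -1/71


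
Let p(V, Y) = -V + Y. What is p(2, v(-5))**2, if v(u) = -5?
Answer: 49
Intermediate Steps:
p(V, Y) = Y - V
p(2, v(-5))**2 = (-5 - 1*2)**2 = (-5 - 2)**2 = (-7)**2 = 49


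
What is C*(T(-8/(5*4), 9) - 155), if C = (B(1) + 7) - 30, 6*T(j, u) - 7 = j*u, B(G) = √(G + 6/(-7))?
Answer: 106559/30 - 4633*√7/210 ≈ 3493.6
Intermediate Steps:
B(G) = √(-6/7 + G) (B(G) = √(G + 6*(-⅐)) = √(G - 6/7) = √(-6/7 + G))
T(j, u) = 7/6 + j*u/6 (T(j, u) = 7/6 + (j*u)/6 = 7/6 + j*u/6)
C = -23 + √7/7 (C = (√(-42 + 49*1)/7 + 7) - 30 = (√(-42 + 49)/7 + 7) - 30 = (√7/7 + 7) - 30 = (7 + √7/7) - 30 = -23 + √7/7 ≈ -22.622)
C*(T(-8/(5*4), 9) - 155) = (-23 + √7/7)*((7/6 + (⅙)*(-8/(5*4))*9) - 155) = (-23 + √7/7)*((7/6 + (⅙)*(-8/20)*9) - 155) = (-23 + √7/7)*((7/6 + (⅙)*(-8*1/20)*9) - 155) = (-23 + √7/7)*((7/6 + (⅙)*(-⅖)*9) - 155) = (-23 + √7/7)*((7/6 - ⅗) - 155) = (-23 + √7/7)*(17/30 - 155) = (-23 + √7/7)*(-4633/30) = 106559/30 - 4633*√7/210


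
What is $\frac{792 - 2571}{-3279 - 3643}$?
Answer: $\frac{1779}{6922} \approx 0.25701$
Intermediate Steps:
$\frac{792 - 2571}{-3279 - 3643} = - \frac{1779}{-6922} = \left(-1779\right) \left(- \frac{1}{6922}\right) = \frac{1779}{6922}$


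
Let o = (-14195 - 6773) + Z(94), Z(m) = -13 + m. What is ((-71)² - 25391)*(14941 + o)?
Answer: 121001100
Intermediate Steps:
o = -20887 (o = (-14195 - 6773) + (-13 + 94) = -20968 + 81 = -20887)
((-71)² - 25391)*(14941 + o) = ((-71)² - 25391)*(14941 - 20887) = (5041 - 25391)*(-5946) = -20350*(-5946) = 121001100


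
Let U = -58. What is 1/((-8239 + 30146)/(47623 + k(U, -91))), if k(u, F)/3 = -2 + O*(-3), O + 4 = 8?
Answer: 47581/21907 ≈ 2.1720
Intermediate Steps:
O = 4 (O = -4 + 8 = 4)
k(u, F) = -42 (k(u, F) = 3*(-2 + 4*(-3)) = 3*(-2 - 12) = 3*(-14) = -42)
1/((-8239 + 30146)/(47623 + k(U, -91))) = 1/((-8239 + 30146)/(47623 - 42)) = 1/(21907/47581) = 47581/21907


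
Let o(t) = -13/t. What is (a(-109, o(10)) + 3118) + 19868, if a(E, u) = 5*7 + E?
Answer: 22912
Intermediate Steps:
a(E, u) = 35 + E
(a(-109, o(10)) + 3118) + 19868 = ((35 - 109) + 3118) + 19868 = (-74 + 3118) + 19868 = 3044 + 19868 = 22912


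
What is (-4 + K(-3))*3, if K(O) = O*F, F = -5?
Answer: 33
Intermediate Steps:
K(O) = -5*O (K(O) = O*(-5) = -5*O)
(-4 + K(-3))*3 = (-4 - 5*(-3))*3 = (-4 + 15)*3 = 11*3 = 33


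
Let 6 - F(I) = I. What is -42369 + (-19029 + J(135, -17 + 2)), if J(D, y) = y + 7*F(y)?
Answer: -61266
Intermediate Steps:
F(I) = 6 - I
J(D, y) = 42 - 6*y (J(D, y) = y + 7*(6 - y) = y + (42 - 7*y) = 42 - 6*y)
-42369 + (-19029 + J(135, -17 + 2)) = -42369 + (-19029 + (42 - 6*(-17 + 2))) = -42369 + (-19029 + (42 - 6*(-15))) = -42369 + (-19029 + (42 + 90)) = -42369 + (-19029 + 132) = -42369 - 18897 = -61266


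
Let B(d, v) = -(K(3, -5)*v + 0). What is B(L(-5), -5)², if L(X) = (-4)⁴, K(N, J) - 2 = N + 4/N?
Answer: 9025/9 ≈ 1002.8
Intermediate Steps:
K(N, J) = 2 + N + 4/N (K(N, J) = 2 + (N + 4/N) = 2 + N + 4/N)
L(X) = 256
B(d, v) = -19*v/3 (B(d, v) = -((2 + 3 + 4/3)*v + 0) = -(19*v/3 + 0) = -19*v/3)
B(L(-5), -5)² = (-19/3*(-5))² = (95/3)² = 9025/9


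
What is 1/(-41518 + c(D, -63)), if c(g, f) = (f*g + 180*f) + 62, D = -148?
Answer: -1/43472 ≈ -2.3003e-5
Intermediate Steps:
c(g, f) = 62 + 180*f + f*g (c(g, f) = (180*f + f*g) + 62 = 62 + 180*f + f*g)
1/(-41518 + c(D, -63)) = 1/(-41518 + (62 + 180*(-63) - 63*(-148))) = 1/(-41518 + (62 - 11340 + 9324)) = 1/(-41518 - 1954) = 1/(-43472) = -1/43472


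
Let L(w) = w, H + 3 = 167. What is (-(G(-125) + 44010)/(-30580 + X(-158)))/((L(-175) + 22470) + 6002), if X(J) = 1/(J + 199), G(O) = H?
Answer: 1811134/35478184363 ≈ 5.1049e-5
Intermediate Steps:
H = 164 (H = -3 + 167 = 164)
G(O) = 164
X(J) = 1/(199 + J)
(-(G(-125) + 44010)/(-30580 + X(-158)))/((L(-175) + 22470) + 6002) = (-(164 + 44010)/(-30580 + 1/(199 - 158)))/((-175 + 22470) + 6002) = (-44174/(-30580 + 1/41))/(22295 + 6002) = -44174/(-30580 + 1/41)/28297 = -44174/(-1253779/41)*(1/28297) = -44174*(-41)/1253779*(1/28297) = -1*(-1811134/1253779)*(1/28297) = (1811134/1253779)*(1/28297) = 1811134/35478184363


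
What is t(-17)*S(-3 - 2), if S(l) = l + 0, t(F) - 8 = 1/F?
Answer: -675/17 ≈ -39.706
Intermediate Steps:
t(F) = 8 + 1/F
S(l) = l
t(-17)*S(-3 - 2) = (8 + 1/(-17))*(-3 - 2) = (8 - 1/17)*(-5) = (135/17)*(-5) = -675/17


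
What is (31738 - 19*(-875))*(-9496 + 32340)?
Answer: 1104804372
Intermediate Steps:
(31738 - 19*(-875))*(-9496 + 32340) = (31738 + 16625)*22844 = 48363*22844 = 1104804372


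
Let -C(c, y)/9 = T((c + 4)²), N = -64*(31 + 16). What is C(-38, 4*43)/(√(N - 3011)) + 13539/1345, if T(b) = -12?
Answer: 13539/1345 - 108*I*√6019/6019 ≈ 10.066 - 1.3921*I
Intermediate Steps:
N = -3008 (N = -64*47 = -3008)
C(c, y) = 108 (C(c, y) = -9*(-12) = 108)
C(-38, 4*43)/(√(N - 3011)) + 13539/1345 = 108/(√(-3008 - 3011)) + 13539/1345 = 108/(√(-6019)) + 13539*(1/1345) = 108/((I*√6019)) + 13539/1345 = 108*(-I*√6019/6019) + 13539/1345 = -108*I*√6019/6019 + 13539/1345 = 13539/1345 - 108*I*√6019/6019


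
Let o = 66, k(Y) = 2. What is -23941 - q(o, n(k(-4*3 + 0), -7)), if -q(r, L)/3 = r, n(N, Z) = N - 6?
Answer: -23743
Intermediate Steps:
n(N, Z) = -6 + N
q(r, L) = -3*r
-23941 - q(o, n(k(-4*3 + 0), -7)) = -23941 - (-3)*66 = -23941 - 1*(-198) = -23941 + 198 = -23743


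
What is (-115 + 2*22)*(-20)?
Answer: 1420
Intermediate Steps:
(-115 + 2*22)*(-20) = (-115 + 44)*(-20) = -71*(-20) = 1420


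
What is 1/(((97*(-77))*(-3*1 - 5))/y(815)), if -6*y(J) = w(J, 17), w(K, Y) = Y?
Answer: -17/358512 ≈ -4.7418e-5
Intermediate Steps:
y(J) = -17/6 (y(J) = -1/6*17 = -17/6)
1/(((97*(-77))*(-3*1 - 5))/y(815)) = 1/(((97*(-77))*(-3*1 - 5))/(-17/6)) = 1/(-7469*(-3 - 5)*(-6/17)) = 1/(-7469*(-8)*(-6/17)) = 1/(59752*(-6/17)) = 1/(-358512/17) = -17/358512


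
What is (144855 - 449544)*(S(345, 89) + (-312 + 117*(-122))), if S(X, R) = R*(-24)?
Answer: 5095009458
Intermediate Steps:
S(X, R) = -24*R
(144855 - 449544)*(S(345, 89) + (-312 + 117*(-122))) = (144855 - 449544)*(-24*89 + (-312 + 117*(-122))) = -304689*(-2136 + (-312 - 14274)) = -304689*(-2136 - 14586) = -304689*(-16722) = 5095009458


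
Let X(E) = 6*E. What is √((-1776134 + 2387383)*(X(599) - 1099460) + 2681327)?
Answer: I*√669844315307 ≈ 8.1844e+5*I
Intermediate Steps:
√((-1776134 + 2387383)*(X(599) - 1099460) + 2681327) = √((-1776134 + 2387383)*(6*599 - 1099460) + 2681327) = √(611249*(3594 - 1099460) + 2681327) = √(611249*(-1095866) + 2681327) = √(-669846996634 + 2681327) = √(-669844315307) = I*√669844315307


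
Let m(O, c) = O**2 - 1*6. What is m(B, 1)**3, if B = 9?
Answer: 421875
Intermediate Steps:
m(O, c) = -6 + O**2 (m(O, c) = O**2 - 6 = -6 + O**2)
m(B, 1)**3 = (-6 + 9**2)**3 = (-6 + 81)**3 = 75**3 = 421875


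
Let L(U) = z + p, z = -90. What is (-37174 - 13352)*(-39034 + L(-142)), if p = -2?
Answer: 1976880276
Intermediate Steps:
L(U) = -92 (L(U) = -90 - 2 = -92)
(-37174 - 13352)*(-39034 + L(-142)) = (-37174 - 13352)*(-39034 - 92) = -50526*(-39126) = 1976880276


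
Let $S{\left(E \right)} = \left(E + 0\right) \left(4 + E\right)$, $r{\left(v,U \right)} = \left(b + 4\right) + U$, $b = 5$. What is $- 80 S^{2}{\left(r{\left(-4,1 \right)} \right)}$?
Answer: $-1568000$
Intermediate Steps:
$r{\left(v,U \right)} = 9 + U$ ($r{\left(v,U \right)} = \left(5 + 4\right) + U = 9 + U$)
$S{\left(E \right)} = E \left(4 + E\right)$
$- 80 S^{2}{\left(r{\left(-4,1 \right)} \right)} = - 80 \left(\left(9 + 1\right) \left(4 + \left(9 + 1\right)\right)\right)^{2} = - 80 \left(10 \left(4 + 10\right)\right)^{2} = - 80 \left(10 \cdot 14\right)^{2} = - 80 \cdot 140^{2} = \left(-80\right) 19600 = -1568000$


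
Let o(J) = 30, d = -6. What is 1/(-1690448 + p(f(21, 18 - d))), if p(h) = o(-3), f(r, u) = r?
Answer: -1/1690418 ≈ -5.9157e-7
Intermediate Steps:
p(h) = 30
1/(-1690448 + p(f(21, 18 - d))) = 1/(-1690448 + 30) = 1/(-1690418) = -1/1690418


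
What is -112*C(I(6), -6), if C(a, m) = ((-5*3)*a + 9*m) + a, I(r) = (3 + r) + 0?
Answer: 20160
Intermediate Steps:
I(r) = 3 + r
C(a, m) = -14*a + 9*m (C(a, m) = (-15*a + 9*m) + a = -14*a + 9*m)
-112*C(I(6), -6) = -112*(-14*(3 + 6) + 9*(-6)) = -112*(-14*9 - 54) = -112*(-126 - 54) = -112*(-180) = 20160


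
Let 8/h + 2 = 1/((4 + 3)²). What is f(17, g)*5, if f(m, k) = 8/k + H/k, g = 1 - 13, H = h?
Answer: -160/97 ≈ -1.6495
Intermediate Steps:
h = -392/97 (h = 8/(-2 + 1/((4 + 3)²)) = 8/(-2 + 1/(7²)) = 8/(-2 + 1/49) = 8/(-97/49) = 8*(-49/97) = -392/97 ≈ -4.0412)
H = -392/97 ≈ -4.0412
g = -12
f(m, k) = 384/(97*k) (f(m, k) = 8/k - 392/(97*k) = 384/(97*k))
f(17, g)*5 = ((384/97)/(-12))*5 = ((384/97)*(-1/12))*5 = -32/97*5 = -160/97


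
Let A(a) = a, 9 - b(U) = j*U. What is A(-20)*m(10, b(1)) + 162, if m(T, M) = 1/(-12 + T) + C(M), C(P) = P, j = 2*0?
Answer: -8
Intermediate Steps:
j = 0
b(U) = 9 (b(U) = 9 - 0*U = 9 - 1*0 = 9 + 0 = 9)
m(T, M) = M + 1/(-12 + T) (m(T, M) = 1/(-12 + T) + M = M + 1/(-12 + T))
A(-20)*m(10, b(1)) + 162 = -20*(1 - 12*9 + 9*10)/(-12 + 10) + 162 = -20*(1 - 108 + 90)/(-2) + 162 = -(-10)*(-17) + 162 = -20*17/2 + 162 = -170 + 162 = -8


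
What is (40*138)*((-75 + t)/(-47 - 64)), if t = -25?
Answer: 184000/37 ≈ 4973.0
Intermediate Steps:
(40*138)*((-75 + t)/(-47 - 64)) = (40*138)*((-75 - 25)/(-47 - 64)) = 5520*(-100/(-111)) = 5520*(-100*(-1/111)) = 5520*(100/111) = 184000/37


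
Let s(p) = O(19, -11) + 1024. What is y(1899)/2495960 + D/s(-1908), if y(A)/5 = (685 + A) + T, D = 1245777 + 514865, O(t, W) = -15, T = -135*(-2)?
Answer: 439450640475/251842364 ≈ 1744.9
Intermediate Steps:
T = 270
D = 1760642
s(p) = 1009 (s(p) = -15 + 1024 = 1009)
y(A) = 4775 + 5*A (y(A) = 5*((685 + A) + 270) = 5*(955 + A) = 4775 + 5*A)
y(1899)/2495960 + D/s(-1908) = (4775 + 5*1899)/2495960 + 1760642/1009 = (4775 + 9495)*(1/2495960) + 1760642*(1/1009) = 14270*(1/2495960) + 1760642/1009 = 1427/249596 + 1760642/1009 = 439450640475/251842364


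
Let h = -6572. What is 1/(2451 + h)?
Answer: -1/4121 ≈ -0.00024266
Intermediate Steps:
1/(2451 + h) = 1/(2451 - 6572) = 1/(-4121) = -1/4121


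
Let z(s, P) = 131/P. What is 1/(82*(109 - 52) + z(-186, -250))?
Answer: 250/1168369 ≈ 0.00021397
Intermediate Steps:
1/(82*(109 - 52) + z(-186, -250)) = 1/(82*(109 - 52) + 131/(-250)) = 1/(82*57 + 131*(-1/250)) = 1/(4674 - 131/250) = 1/(1168369/250) = 250/1168369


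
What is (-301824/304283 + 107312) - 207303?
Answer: -30425863277/304283 ≈ -99992.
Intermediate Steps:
(-301824/304283 + 107312) - 207303 = 32652915472/304283 - 207303 = -30425863277/304283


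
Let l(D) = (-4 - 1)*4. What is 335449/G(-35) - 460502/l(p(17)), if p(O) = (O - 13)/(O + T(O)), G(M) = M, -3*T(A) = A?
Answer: 940859/70 ≈ 13441.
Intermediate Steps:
T(A) = -A/3
p(O) = 3*(-13 + O)/(2*O) (p(O) = (O - 13)/(O - O/3) = (-13 + O)/((2*O/3)) = (-13 + O)*(3/(2*O)) = 3*(-13 + O)/(2*O))
l(D) = -20 (l(D) = -5*4 = -20)
335449/G(-35) - 460502/l(p(17)) = 335449/(-35) - 460502/(-20) = 335449*(-1/35) - 460502*(-1/20) = -335449/35 + 230251/10 = 940859/70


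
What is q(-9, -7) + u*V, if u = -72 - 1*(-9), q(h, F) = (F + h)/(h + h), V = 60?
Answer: -34012/9 ≈ -3779.1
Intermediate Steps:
q(h, F) = (F + h)/(2*h) (q(h, F) = (F + h)/((2*h)) = (F + h)*(1/(2*h)) = (F + h)/(2*h))
u = -63 (u = -72 + 9 = -63)
q(-9, -7) + u*V = (½)*(-7 - 9)/(-9) - 63*60 = (½)*(-⅑)*(-16) - 3780 = 8/9 - 3780 = -34012/9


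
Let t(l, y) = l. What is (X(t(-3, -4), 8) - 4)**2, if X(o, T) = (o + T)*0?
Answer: 16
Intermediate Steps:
X(o, T) = 0 (X(o, T) = (T + o)*0 = 0)
(X(t(-3, -4), 8) - 4)**2 = (0 - 4)**2 = (-4)**2 = 16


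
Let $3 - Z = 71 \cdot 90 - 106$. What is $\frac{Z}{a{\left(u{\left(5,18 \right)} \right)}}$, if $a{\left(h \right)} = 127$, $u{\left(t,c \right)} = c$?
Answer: $- \frac{6281}{127} \approx -49.457$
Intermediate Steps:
$Z = -6281$ ($Z = 3 - \left(71 \cdot 90 - 106\right) = 3 - \left(6390 - 106\right) = 3 - 6284 = -6281$)
$\frac{Z}{a{\left(u{\left(5,18 \right)} \right)}} = - \frac{6281}{127}$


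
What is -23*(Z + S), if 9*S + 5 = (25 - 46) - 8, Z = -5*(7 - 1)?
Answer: 6992/9 ≈ 776.89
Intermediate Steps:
Z = -30 (Z = -5*6 = -30)
S = -34/9 (S = -5/9 + ((25 - 46) - 8)/9 = -5/9 + (-21 - 8)/9 = -5/9 + (⅑)*(-29) = -5/9 - 29/9 = -34/9 ≈ -3.7778)
-23*(Z + S) = -23*(-30 - 34/9) = -23*(-304/9) = 6992/9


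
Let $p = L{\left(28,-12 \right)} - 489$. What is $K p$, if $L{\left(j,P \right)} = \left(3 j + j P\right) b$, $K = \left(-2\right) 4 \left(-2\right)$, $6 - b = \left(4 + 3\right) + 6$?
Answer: $20400$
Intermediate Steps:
$b = -7$ ($b = 6 - \left(\left(4 + 3\right) + 6\right) = 6 - \left(7 + 6\right) = 6 - 13 = -7$)
$K = 16$ ($K = \left(-8\right) \left(-2\right) = 16$)
$L{\left(j,P \right)} = - 21 j - 7 P j$ ($L{\left(j,P \right)} = \left(3 j + j P\right) \left(-7\right) = \left(3 j + P j\right) \left(-7\right) = - 21 j - 7 P j$)
$p = 1275$ ($p = \left(-7\right) 28 \left(3 - 12\right) - 489 = \left(-7\right) 28 \left(-9\right) - 489 = 1764 - 489 = 1275$)
$K p = 16 \cdot 1275 = 20400$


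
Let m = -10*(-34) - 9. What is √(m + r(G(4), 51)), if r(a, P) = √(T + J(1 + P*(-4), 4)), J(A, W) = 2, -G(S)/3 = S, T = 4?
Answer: √(331 + √6) ≈ 18.261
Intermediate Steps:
G(S) = -3*S
m = 331 (m = 340 - 9 = 331)
r(a, P) = √6 (r(a, P) = √(4 + 2) = √6)
√(m + r(G(4), 51)) = √(331 + √6)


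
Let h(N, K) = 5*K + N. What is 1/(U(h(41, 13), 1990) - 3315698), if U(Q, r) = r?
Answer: -1/3313708 ≈ -3.0178e-7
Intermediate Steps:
h(N, K) = N + 5*K
1/(U(h(41, 13), 1990) - 3315698) = 1/(1990 - 3315698) = 1/(-3313708) = -1/3313708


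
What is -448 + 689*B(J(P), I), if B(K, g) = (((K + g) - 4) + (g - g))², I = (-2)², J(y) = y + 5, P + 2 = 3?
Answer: 24356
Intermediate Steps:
P = 1 (P = -2 + 3 = 1)
J(y) = 5 + y
I = 4
B(K, g) = (-4 + K + g)² (B(K, g) = ((-4 + K + g) + 0)² = (-4 + K + g)²)
-448 + 689*B(J(P), I) = -448 + 689*(-4 + (5 + 1) + 4)² = -448 + 689*(-4 + 6 + 4)² = -448 + 689*6² = -448 + 689*36 = -448 + 24804 = 24356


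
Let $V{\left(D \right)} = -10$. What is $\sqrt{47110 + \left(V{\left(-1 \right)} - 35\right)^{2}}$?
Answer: $\sqrt{49135} \approx 221.66$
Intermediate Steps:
$\sqrt{47110 + \left(V{\left(-1 \right)} - 35\right)^{2}} = \sqrt{47110 + \left(-10 - 35\right)^{2}} = \sqrt{47110 + \left(-45\right)^{2}} = \sqrt{47110 + 2025} = \sqrt{49135}$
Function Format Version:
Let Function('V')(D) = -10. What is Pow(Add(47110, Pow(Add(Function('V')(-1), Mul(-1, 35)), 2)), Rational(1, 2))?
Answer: Pow(49135, Rational(1, 2)) ≈ 221.66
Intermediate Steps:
Pow(Add(47110, Pow(Add(Function('V')(-1), Mul(-1, 35)), 2)), Rational(1, 2)) = Pow(Add(47110, Pow(Add(-10, Mul(-1, 35)), 2)), Rational(1, 2)) = Pow(Add(47110, Pow(Add(-10, -35), 2)), Rational(1, 2)) = Pow(Add(47110, Pow(-45, 2)), Rational(1, 2)) = Pow(Add(47110, 2025), Rational(1, 2)) = Pow(49135, Rational(1, 2))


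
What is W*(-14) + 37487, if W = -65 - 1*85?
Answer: 39587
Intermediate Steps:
W = -150 (W = -65 - 85 = -150)
W*(-14) + 37487 = -150*(-14) + 37487 = 2100 + 37487 = 39587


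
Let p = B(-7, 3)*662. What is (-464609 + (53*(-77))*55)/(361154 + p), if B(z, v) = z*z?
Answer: -86133/49199 ≈ -1.7507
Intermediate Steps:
B(z, v) = z**2
p = 32438 (p = (-7)**2*662 = 49*662 = 32438)
(-464609 + (53*(-77))*55)/(361154 + p) = (-464609 + (53*(-77))*55)/(361154 + 32438) = (-464609 - 4081*55)/393592 = (-464609 - 224455)*(1/393592) = -689064*1/393592 = -86133/49199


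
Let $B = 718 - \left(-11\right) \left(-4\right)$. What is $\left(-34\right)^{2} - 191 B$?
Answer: $-127578$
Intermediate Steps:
$B = 674$ ($B = 718 - 44 = 674$)
$\left(-34\right)^{2} - 191 B = \left(-34\right)^{2} - 128734 = 1156 - 128734 = -127578$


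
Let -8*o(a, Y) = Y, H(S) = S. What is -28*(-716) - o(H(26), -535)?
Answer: 159849/8 ≈ 19981.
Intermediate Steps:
o(a, Y) = -Y/8
-28*(-716) - o(H(26), -535) = -28*(-716) - (-1)*(-535)/8 = 20048 - 1*535/8 = 20048 - 535/8 = 159849/8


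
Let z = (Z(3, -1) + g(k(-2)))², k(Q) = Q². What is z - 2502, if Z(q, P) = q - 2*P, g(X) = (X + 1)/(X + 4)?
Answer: -158103/64 ≈ -2470.4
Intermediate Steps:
g(X) = (1 + X)/(4 + X)
z = 2025/64 (z = ((3 - 2*(-1)) + (1 + (-2)²)/(4 + (-2)²))² = ((3 + 2) + (1 + 4)/(4 + 4))² = (5 + 5/8)² = (45/8)² = 2025/64 ≈ 31.641)
z - 2502 = 2025/64 - 2502 = -158103/64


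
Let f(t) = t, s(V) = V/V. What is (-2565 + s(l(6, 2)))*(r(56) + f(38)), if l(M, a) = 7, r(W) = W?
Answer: -241016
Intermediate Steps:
s(V) = 1
(-2565 + s(l(6, 2)))*(r(56) + f(38)) = (-2565 + 1)*(56 + 38) = -2564*94 = -241016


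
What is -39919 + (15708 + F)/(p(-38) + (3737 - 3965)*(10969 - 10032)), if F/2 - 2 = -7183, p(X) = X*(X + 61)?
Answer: -4281513018/107255 ≈ -39919.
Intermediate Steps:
p(X) = X*(61 + X)
F = -14362 (F = 4 + 2*(-7183) = 4 - 14366 = -14362)
-39919 + (15708 + F)/(p(-38) + (3737 - 3965)*(10969 - 10032)) = -39919 + (15708 - 14362)/(-38*(61 - 38) + (3737 - 3965)*(10969 - 10032)) = -39919 + 1346/(-38*23 - 228*937) = -39919 + 1346/(-874 - 213636) = -39919 + 1346/(-214510) = -39919 + 1346*(-1/214510) = -39919 - 673/107255 = -4281513018/107255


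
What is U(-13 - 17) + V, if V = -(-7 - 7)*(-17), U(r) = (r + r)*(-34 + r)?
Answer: 3602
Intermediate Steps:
U(r) = 2*r*(-34 + r) (U(r) = (2*r)*(-34 + r) = 2*r*(-34 + r))
V = -238 (V = -1*(-14)*(-17) = 14*(-17) = -238)
U(-13 - 17) + V = 2*(-13 - 17)*(-34 + (-13 - 17)) - 238 = 2*(-30)*(-34 - 30) - 238 = 2*(-30)*(-64) - 238 = 3840 - 238 = 3602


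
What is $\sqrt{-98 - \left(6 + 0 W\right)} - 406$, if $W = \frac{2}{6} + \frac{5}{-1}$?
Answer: $-406 + 2 i \sqrt{26} \approx -406.0 + 10.198 i$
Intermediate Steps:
$W = - \frac{14}{3}$ ($W = 2 \cdot \frac{1}{6} + 5 \left(-1\right) = \frac{1}{3} - 5 = - \frac{14}{3} \approx -4.6667$)
$\sqrt{-98 - \left(6 + 0 W\right)} - 406 = \sqrt{-98 + \left(0 \left(- \frac{14}{3}\right) - 6\right)} - 406 = \sqrt{-98 + \left(0 - 6\right)} - 406 = \sqrt{-98 - 6} - 406 = \sqrt{-104} - 406 = 2 i \sqrt{26} - 406 = -406 + 2 i \sqrt{26}$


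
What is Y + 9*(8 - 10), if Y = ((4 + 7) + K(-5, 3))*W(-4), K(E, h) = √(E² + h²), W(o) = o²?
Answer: 158 + 16*√34 ≈ 251.30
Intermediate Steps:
Y = 176 + 16*√34 (Y = ((4 + 7) + √((-5)² + 3²))*(-4)² = (11 + √(25 + 9))*16 = (11 + √34)*16 = 176 + 16*√34 ≈ 269.30)
Y + 9*(8 - 10) = (176 + 16*√34) + 9*(8 - 10) = (176 + 16*√34) + 9*(-2) = (176 + 16*√34) - 18 = 158 + 16*√34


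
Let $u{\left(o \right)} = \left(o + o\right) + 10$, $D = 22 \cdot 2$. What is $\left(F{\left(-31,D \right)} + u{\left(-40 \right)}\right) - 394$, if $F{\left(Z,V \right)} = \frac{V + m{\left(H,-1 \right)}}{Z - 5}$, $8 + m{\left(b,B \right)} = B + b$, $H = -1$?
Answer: $- \frac{8369}{18} \approx -464.94$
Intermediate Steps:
$m{\left(b,B \right)} = -8 + B + b$ ($m{\left(b,B \right)} = -8 + \left(B + b\right) = -8 + B + b$)
$D = 44$
$u{\left(o \right)} = 10 + 2 o$ ($u{\left(o \right)} = 2 o + 10 = 10 + 2 o$)
$F{\left(Z,V \right)} = \frac{-10 + V}{-5 + Z}$ ($F{\left(Z,V \right)} = \frac{V - 10}{Z - 5} = \frac{V - 10}{-5 + Z} = \frac{-10 + V}{-5 + Z}$)
$\left(F{\left(-31,D \right)} + u{\left(-40 \right)}\right) - 394 = \left(\frac{-10 + 44}{-5 - 31} + \left(10 + 2 \left(-40\right)\right)\right) - 394 = \left(\frac{1}{-36} \cdot 34 + \left(10 - 80\right)\right) - 394 = \left(\left(- \frac{1}{36}\right) 34 - 70\right) - 394 = \left(- \frac{17}{18} - 70\right) - 394 = - \frac{1277}{18} - 394 = - \frac{8369}{18}$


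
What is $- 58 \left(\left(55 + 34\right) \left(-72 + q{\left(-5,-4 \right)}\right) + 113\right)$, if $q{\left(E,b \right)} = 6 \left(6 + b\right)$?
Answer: $303166$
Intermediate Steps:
$q{\left(E,b \right)} = 36 + 6 b$
$- 58 \left(\left(55 + 34\right) \left(-72 + q{\left(-5,-4 \right)}\right) + 113\right) = - 58 \left(\left(55 + 34\right) \left(-72 + \left(36 + 6 \left(-4\right)\right)\right) + 113\right) = - 58 \left(89 \left(-72 + \left(36 - 24\right)\right) + 113\right) = - 58 \left(89 \left(-72 + 12\right) + 113\right) = - 58 \left(89 \left(-60\right) + 113\right) = - 58 \left(-5340 + 113\right) = \left(-58\right) \left(-5227\right) = 303166$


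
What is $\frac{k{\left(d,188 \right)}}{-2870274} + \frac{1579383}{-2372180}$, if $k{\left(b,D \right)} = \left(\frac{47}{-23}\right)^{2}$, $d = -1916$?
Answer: $- \frac{1199050408741969}{1800929339701140} \approx -0.6658$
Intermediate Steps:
$k{\left(b,D \right)} = \frac{2209}{529}$ ($k{\left(b,D \right)} = \left(47 \left(- \frac{1}{23}\right)\right)^{2} = \left(- \frac{47}{23}\right)^{2} = \frac{2209}{529}$)
$\frac{k{\left(d,188 \right)}}{-2870274} + \frac{1579383}{-2372180} = \frac{2209}{529 \left(-2870274\right)} + \frac{1579383}{-2372180} = \frac{2209}{529} \left(- \frac{1}{2870274}\right) + 1579383 \left(- \frac{1}{2372180}\right) = - \frac{2209}{1518374946} - \frac{1579383}{2372180} = - \frac{1199050408741969}{1800929339701140}$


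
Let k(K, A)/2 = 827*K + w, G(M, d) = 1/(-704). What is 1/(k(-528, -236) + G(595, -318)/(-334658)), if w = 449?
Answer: -235599232/205540068386047 ≈ -1.1462e-6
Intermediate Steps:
G(M, d) = -1/704
k(K, A) = 898 + 1654*K (k(K, A) = 2*(827*K + 449) = 2*(449 + 827*K) = 898 + 1654*K)
1/(k(-528, -236) + G(595, -318)/(-334658)) = 1/((898 + 1654*(-528)) - 1/704/(-334658)) = 1/((898 - 873312) - 1/704*(-1/334658)) = 1/(-872414 + 1/235599232) = 1/(-205540068386047/235599232) = -235599232/205540068386047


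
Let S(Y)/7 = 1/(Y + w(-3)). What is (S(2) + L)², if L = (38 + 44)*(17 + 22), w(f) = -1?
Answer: 10272025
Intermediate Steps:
L = 3198 (L = 82*39 = 3198)
S(Y) = 7/(-1 + Y) (S(Y) = 7/(Y - 1) = 7/(-1 + Y))
(S(2) + L)² = (7/(-1 + 2) + 3198)² = (7/1 + 3198)² = (7*1 + 3198)² = (7 + 3198)² = 3205² = 10272025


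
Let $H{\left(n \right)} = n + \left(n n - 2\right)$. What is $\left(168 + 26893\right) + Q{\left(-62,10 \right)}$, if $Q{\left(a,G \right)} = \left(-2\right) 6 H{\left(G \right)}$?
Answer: $25765$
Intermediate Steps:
$H{\left(n \right)} = -2 + n + n^{2}$ ($H{\left(n \right)} = n + \left(n^{2} - 2\right) = n + \left(-2 + n^{2}\right) = -2 + n + n^{2}$)
$Q{\left(a,G \right)} = 24 - 12 G - 12 G^{2}$ ($Q{\left(a,G \right)} = \left(-2\right) 6 \left(-2 + G + G^{2}\right) = - 12 \left(-2 + G + G^{2}\right) = 24 - 12 G - 12 G^{2}$)
$\left(168 + 26893\right) + Q{\left(-62,10 \right)} = \left(168 + 26893\right) - \left(96 + 1200\right) = 27061 - 1296 = 25765$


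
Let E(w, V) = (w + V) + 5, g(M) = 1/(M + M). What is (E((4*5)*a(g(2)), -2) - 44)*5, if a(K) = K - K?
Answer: -205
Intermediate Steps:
g(M) = 1/(2*M)
a(K) = 0
E(w, V) = 5 + V + w (E(w, V) = (V + w) + 5 = 5 + V + w)
(E((4*5)*a(g(2)), -2) - 44)*5 = ((5 - 2 + (4*5)*0) - 44)*5 = ((5 - 2 + 20*0) - 44)*5 = ((5 - 2 + 0) - 44)*5 = (3 - 44)*5 = -41*5 = -205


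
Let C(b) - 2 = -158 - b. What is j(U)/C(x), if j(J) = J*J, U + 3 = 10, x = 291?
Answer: -49/447 ≈ -0.10962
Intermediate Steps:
U = 7 (U = -3 + 10 = 7)
j(J) = J²
C(b) = -156 - b (C(b) = 2 + (-158 - b) = -156 - b)
j(U)/C(x) = 7²/(-156 - 1*291) = 49/(-156 - 291) = 49/(-447) = 49*(-1/447) = -49/447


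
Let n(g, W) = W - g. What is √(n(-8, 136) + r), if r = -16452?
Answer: 6*I*√453 ≈ 127.7*I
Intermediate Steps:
√(n(-8, 136) + r) = √((136 - 1*(-8)) - 16452) = √((136 + 8) - 16452) = √(144 - 16452) = √(-16308) = 6*I*√453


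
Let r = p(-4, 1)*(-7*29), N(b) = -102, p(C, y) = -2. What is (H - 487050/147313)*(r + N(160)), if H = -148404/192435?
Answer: -11712846927136/9449392385 ≈ -1239.5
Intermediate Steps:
H = -49468/64145 (H = -148404*1/192435 = -49468/64145 ≈ -0.77119)
r = 406 (r = -(-14)*29 = -2*(-203) = 406)
(H - 487050/147313)*(r + N(160)) = (-49468/64145 - 487050/147313)*(406 - 102) = (-49468/64145 - 487050*1/147313)*304 = (-49468/64145 - 487050/147313)*304 = -38529101734/9449392385*304 = -11712846927136/9449392385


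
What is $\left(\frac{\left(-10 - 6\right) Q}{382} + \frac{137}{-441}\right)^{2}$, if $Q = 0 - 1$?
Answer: $\frac{512524321}{7094861361} \approx 0.072239$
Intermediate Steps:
$Q = -1$ ($Q = 0 - 1 = -1$)
$\left(\frac{\left(-10 - 6\right) Q}{382} + \frac{137}{-441}\right)^{2} = \left(\frac{\left(-10 - 6\right) \left(-1\right)}{382} + \frac{137}{-441}\right)^{2} = \left(\left(-16\right) \left(-1\right) \frac{1}{382} + 137 \left(- \frac{1}{441}\right)\right)^{2} = \left(16 \cdot \frac{1}{382} - \frac{137}{441}\right)^{2} = \left(\frac{8}{191} - \frac{137}{441}\right)^{2} = \left(- \frac{22639}{84231}\right)^{2} = \frac{512524321}{7094861361}$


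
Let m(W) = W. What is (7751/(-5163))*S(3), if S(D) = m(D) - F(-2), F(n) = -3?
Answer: -15502/1721 ≈ -9.0076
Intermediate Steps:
S(D) = 3 + D (S(D) = D - 1*(-3) = D + 3 = 3 + D)
(7751/(-5163))*S(3) = (7751/(-5163))*(3 + 3) = (7751*(-1/5163))*6 = -7751/5163*6 = -15502/1721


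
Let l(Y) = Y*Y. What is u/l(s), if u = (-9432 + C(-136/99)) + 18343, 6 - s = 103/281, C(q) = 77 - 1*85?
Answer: 702989783/2505889 ≈ 280.54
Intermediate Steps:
C(q) = -8 (C(q) = 77 - 85 = -8)
s = 1583/281 (s = 6 - 103/281 = 1583/281 ≈ 5.6335)
l(Y) = Y²
u = 8903 (u = (-9432 - 8) + 18343 = -9440 + 18343 = 8903)
u/l(s) = 8903/((1583/281)²) = 8903/(2505889/78961) = 8903*(78961/2505889) = 702989783/2505889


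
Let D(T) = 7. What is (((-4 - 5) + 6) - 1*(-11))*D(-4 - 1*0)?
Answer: 56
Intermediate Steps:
(((-4 - 5) + 6) - 1*(-11))*D(-4 - 1*0) = (((-4 - 5) + 6) - 1*(-11))*7 = ((-9 + 6) + 11)*7 = (-3 + 11)*7 = 8*7 = 56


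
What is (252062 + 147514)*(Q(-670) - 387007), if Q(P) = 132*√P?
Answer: -154638709032 + 52744032*I*√670 ≈ -1.5464e+11 + 1.3652e+9*I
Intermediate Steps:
(252062 + 147514)*(Q(-670) - 387007) = (252062 + 147514)*(132*√(-670) - 387007) = 399576*(132*(I*√670) - 387007) = 399576*(132*I*√670 - 387007) = 399576*(-387007 + 132*I*√670) = -154638709032 + 52744032*I*√670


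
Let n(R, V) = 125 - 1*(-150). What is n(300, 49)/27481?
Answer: 275/27481 ≈ 0.010007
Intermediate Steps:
n(R, V) = 275 (n(R, V) = 125 + 150 = 275)
n(300, 49)/27481 = 275/27481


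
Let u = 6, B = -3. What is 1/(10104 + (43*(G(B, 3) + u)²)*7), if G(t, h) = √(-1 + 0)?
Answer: 20639/439014865 - 3612*I/439014865 ≈ 4.7012e-5 - 8.2275e-6*I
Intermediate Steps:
G(t, h) = I (G(t, h) = √(-1) = I)
1/(10104 + (43*(G(B, 3) + u)²)*7) = 1/(10104 + (43*(I + 6)²)*7) = 1/(10104 + (43*(6 + I)²)*7) = 1/(10104 + 301*(6 + I)²)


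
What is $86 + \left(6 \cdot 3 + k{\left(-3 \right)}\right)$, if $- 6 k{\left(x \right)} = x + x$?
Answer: $105$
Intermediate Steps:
$k{\left(x \right)} = - \frac{x}{3}$ ($k{\left(x \right)} = - \frac{x + x}{6} = - \frac{2 x}{6} = - \frac{x}{3}$)
$86 + \left(6 \cdot 3 + k{\left(-3 \right)}\right) = 86 + \left(6 \cdot 3 - -1\right) = 86 + \left(18 + 1\right) = 86 + 19 = 105$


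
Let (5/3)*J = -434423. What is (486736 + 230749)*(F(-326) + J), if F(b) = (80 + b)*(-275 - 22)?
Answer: -134594302623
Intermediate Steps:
J = -1303269/5 (J = (⅗)*(-434423) = -1303269/5 ≈ -2.6065e+5)
F(b) = -23760 - 297*b (F(b) = (80 + b)*(-297) = -23760 - 297*b)
(486736 + 230749)*(F(-326) + J) = (486736 + 230749)*((-23760 - 297*(-326)) - 1303269/5) = 717485*((-23760 + 96822) - 1303269/5) = 717485*(73062 - 1303269/5) = 717485*(-937959/5) = -134594302623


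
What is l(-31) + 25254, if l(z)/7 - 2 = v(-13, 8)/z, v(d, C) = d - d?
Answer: 25268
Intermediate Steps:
v(d, C) = 0
l(z) = 14 (l(z) = 14 + 7*(0/z) = 14 + 7*0 = 14 + 0 = 14)
l(-31) + 25254 = 14 + 25254 = 25268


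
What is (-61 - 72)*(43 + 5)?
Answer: -6384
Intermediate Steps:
(-61 - 72)*(43 + 5) = -133*48 = -6384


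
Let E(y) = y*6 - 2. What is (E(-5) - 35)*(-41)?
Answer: 2747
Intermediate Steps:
E(y) = -2 + 6*y (E(y) = 6*y - 2 = -2 + 6*y)
(E(-5) - 35)*(-41) = ((-2 + 6*(-5)) - 35)*(-41) = ((-2 - 30) - 35)*(-41) = (-32 - 35)*(-41) = -67*(-41) = 2747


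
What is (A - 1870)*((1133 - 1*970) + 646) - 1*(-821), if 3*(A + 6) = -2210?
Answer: -6338479/3 ≈ -2.1128e+6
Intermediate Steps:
A = -2228/3 (A = -6 + (⅓)*(-2210) = -6 - 2210/3 = -2228/3 ≈ -742.67)
(A - 1870)*((1133 - 1*970) + 646) - 1*(-821) = (-2228/3 - 1870)*((1133 - 1*970) + 646) - 1*(-821) = -7838*((1133 - 970) + 646)/3 + 821 = -7838*(163 + 646)/3 + 821 = -7838/3*809 + 821 = -6340942/3 + 821 = -6338479/3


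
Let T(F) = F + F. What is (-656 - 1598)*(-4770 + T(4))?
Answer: 10733548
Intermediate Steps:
T(F) = 2*F
(-656 - 1598)*(-4770 + T(4)) = (-656 - 1598)*(-4770 + 2*4) = -2254*(-4770 + 8) = -2254*(-4762) = 10733548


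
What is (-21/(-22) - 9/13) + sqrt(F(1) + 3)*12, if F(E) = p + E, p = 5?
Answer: 10371/286 ≈ 36.262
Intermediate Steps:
F(E) = 5 + E
(-21/(-22) - 9/13) + sqrt(F(1) + 3)*12 = (-21/(-22) - 9/13) + sqrt((5 + 1) + 3)*12 = (-21*(-1/22) - 9*1/13) + sqrt(6 + 3)*12 = (21/22 - 9/13) + sqrt(9)*12 = 75/286 + 3*12 = 75/286 + 36 = 10371/286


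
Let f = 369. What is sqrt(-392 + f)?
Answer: I*sqrt(23) ≈ 4.7958*I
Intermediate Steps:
sqrt(-392 + f) = sqrt(-392 + 369) = sqrt(-23) = I*sqrt(23)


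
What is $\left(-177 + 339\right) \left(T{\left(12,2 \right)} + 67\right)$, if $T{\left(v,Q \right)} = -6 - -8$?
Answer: $11178$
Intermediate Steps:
$T{\left(v,Q \right)} = 2$ ($T{\left(v,Q \right)} = -6 + 8 = 2$)
$\left(-177 + 339\right) \left(T{\left(12,2 \right)} + 67\right) = \left(-177 + 339\right) \left(2 + 67\right) = 162 \cdot 69 = 11178$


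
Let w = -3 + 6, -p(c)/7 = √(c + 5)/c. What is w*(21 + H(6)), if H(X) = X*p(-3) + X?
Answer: 81 + 42*√2 ≈ 140.40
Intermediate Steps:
p(c) = -7*√(5 + c)/c (p(c) = -7*√(c + 5)/c = -7*√(5 + c)/c)
H(X) = X + 7*X*√2/3 (H(X) = X*(-7*√(5 - 3)/(-3)) + X = X*(-7*(-⅓)*√2) + X = X*(7*√2/3) + X = 7*X*√2/3 + X = X + 7*X*√2/3)
w = 3
w*(21 + H(6)) = 3*(21 + (⅓)*6*(3 + 7*√2)) = 3*(21 + (6 + 14*√2)) = 3*(27 + 14*√2) = 81 + 42*√2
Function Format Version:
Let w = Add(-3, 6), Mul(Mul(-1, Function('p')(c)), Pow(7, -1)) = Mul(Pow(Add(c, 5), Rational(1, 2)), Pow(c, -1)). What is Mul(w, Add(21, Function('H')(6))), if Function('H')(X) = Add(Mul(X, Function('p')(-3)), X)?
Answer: Add(81, Mul(42, Pow(2, Rational(1, 2)))) ≈ 140.40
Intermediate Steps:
Function('p')(c) = Mul(-7, Pow(c, -1), Pow(Add(5, c), Rational(1, 2))) (Function('p')(c) = Mul(-7, Mul(Pow(Add(c, 5), Rational(1, 2)), Pow(c, -1))) = Mul(-7, Mul(Pow(Add(5, c), Rational(1, 2)), Pow(c, -1))) = Mul(-7, Mul(Pow(c, -1), Pow(Add(5, c), Rational(1, 2)))) = Mul(-7, Pow(c, -1), Pow(Add(5, c), Rational(1, 2))))
Function('H')(X) = Add(X, Mul(Rational(7, 3), X, Pow(2, Rational(1, 2)))) (Function('H')(X) = Add(Mul(X, Mul(-7, Pow(-3, -1), Pow(Add(5, -3), Rational(1, 2)))), X) = Add(Mul(X, Mul(-7, Rational(-1, 3), Pow(2, Rational(1, 2)))), X) = Add(Mul(X, Mul(Rational(7, 3), Pow(2, Rational(1, 2)))), X) = Add(Mul(Rational(7, 3), X, Pow(2, Rational(1, 2))), X) = Add(X, Mul(Rational(7, 3), X, Pow(2, Rational(1, 2)))))
w = 3
Mul(w, Add(21, Function('H')(6))) = Mul(3, Add(21, Mul(Rational(1, 3), 6, Add(3, Mul(7, Pow(2, Rational(1, 2))))))) = Mul(3, Add(21, Add(6, Mul(14, Pow(2, Rational(1, 2)))))) = Mul(3, Add(27, Mul(14, Pow(2, Rational(1, 2))))) = Add(81, Mul(42, Pow(2, Rational(1, 2))))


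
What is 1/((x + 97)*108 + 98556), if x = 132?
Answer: 1/123288 ≈ 8.1111e-6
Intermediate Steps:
1/((x + 97)*108 + 98556) = 1/((132 + 97)*108 + 98556) = 1/(229*108 + 98556) = 1/(24732 + 98556) = 1/123288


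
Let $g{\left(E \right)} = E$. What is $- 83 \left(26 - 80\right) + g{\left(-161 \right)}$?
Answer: $4321$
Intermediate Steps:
$- 83 \left(26 - 80\right) + g{\left(-161 \right)} = - 83 \left(26 - 80\right) - 161 = \left(-83\right) \left(-54\right) - 161 = 4482 - 161 = 4321$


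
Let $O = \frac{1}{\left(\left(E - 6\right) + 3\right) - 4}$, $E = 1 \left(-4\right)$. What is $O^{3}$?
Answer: $- \frac{1}{1331} \approx -0.00075131$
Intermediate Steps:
$E = -4$
$O = - \frac{1}{11}$ ($O = \frac{1}{\left(\left(-4 - 6\right) + 3\right) - 4} = \frac{1}{\left(-10 + 3\right) - 4} = \frac{1}{-7 - 4} = \frac{1}{-11} = - \frac{1}{11} \approx -0.090909$)
$O^{3} = \left(- \frac{1}{11}\right)^{3} = - \frac{1}{1331}$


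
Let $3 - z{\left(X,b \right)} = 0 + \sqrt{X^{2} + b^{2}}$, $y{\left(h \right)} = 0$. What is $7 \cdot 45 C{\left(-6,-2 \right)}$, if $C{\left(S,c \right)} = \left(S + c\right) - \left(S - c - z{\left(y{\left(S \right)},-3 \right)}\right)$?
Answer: $-1260$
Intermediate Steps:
$z{\left(X,b \right)} = 3 - \sqrt{X^{2} + b^{2}}$ ($z{\left(X,b \right)} = 3 - \left(0 + \sqrt{X^{2} + b^{2}}\right) = 3 - \sqrt{X^{2} + b^{2}}$)
$C{\left(S,c \right)} = 2 c$ ($C{\left(S,c \right)} = \left(S + c\right) - \left(-3 + S + \sqrt{0^{2} + \left(-3\right)^{2}} - c\right) = \left(S + c\right) - \left(-3 + S + \sqrt{0 + 9} - c\right) = \left(S + c\right) - \left(-3 + S + \sqrt{9} - c\right) = \left(S + c\right) + \left(\left(c - S\right) + \left(3 - 3\right)\right) = \left(S + c\right) + \left(\left(c - S\right) + 0\right) = \left(S + c\right) - \left(S - c\right) = 2 c$)
$7 \cdot 45 C{\left(-6,-2 \right)} = 7 \cdot 45 \cdot 2 \left(-2\right) = 315 \left(-4\right) = -1260$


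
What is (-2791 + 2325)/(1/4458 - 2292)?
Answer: 2077428/10217735 ≈ 0.20332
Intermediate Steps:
(-2791 + 2325)/(1/4458 - 2292) = -466/(1/4458 - 2292) = -466/(-10217735/4458) = -466*(-4458/10217735) = 2077428/10217735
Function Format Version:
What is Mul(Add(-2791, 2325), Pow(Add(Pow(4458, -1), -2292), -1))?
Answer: Rational(2077428, 10217735) ≈ 0.20332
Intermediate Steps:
Mul(Add(-2791, 2325), Pow(Add(Pow(4458, -1), -2292), -1)) = Mul(-466, Pow(Add(Rational(1, 4458), -2292), -1)) = Mul(-466, Pow(Rational(-10217735, 4458), -1)) = Mul(-466, Rational(-4458, 10217735)) = Rational(2077428, 10217735)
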